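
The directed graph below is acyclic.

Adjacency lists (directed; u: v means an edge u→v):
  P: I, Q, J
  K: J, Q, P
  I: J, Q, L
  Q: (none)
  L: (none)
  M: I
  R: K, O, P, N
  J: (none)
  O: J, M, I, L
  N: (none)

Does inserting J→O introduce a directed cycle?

Yes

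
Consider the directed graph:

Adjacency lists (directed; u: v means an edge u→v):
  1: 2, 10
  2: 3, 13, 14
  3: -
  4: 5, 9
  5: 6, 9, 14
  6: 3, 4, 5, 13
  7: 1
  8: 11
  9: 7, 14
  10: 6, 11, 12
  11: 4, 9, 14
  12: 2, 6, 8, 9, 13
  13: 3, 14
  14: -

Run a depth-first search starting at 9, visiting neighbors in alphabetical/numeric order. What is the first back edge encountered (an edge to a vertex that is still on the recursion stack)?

5->6

DFS from 9 (visiting neighbors in alphabetical/numeric order); mark gray on enter, black on exit:
9 gray
  7 gray
    1 gray
      2 gray
        3 gray
        3 black
        13 gray
          13→3: 3 black — skip
          14 gray
          14 black
        13 black
        2→14: 14 black — skip
      2 black
      10 gray
        6 gray
          6→3: 3 black — skip
          4 gray
            5 gray
              5→6: 6 is gray → back edge
First back edge: 5 → 6.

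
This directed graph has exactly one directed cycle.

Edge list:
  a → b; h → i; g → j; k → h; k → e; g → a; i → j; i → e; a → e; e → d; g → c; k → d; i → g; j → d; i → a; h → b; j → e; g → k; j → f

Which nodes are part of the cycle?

g, h, i, k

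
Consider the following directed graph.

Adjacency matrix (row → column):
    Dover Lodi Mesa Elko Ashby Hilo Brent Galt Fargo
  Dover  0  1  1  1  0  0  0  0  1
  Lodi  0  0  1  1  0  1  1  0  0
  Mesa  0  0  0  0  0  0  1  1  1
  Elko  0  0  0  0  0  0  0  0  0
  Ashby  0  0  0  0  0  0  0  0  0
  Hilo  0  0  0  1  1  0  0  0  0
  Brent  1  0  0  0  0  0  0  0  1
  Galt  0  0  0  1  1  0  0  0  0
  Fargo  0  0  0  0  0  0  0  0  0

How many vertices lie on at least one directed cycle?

4

A vertex is on a directed cycle iff it belongs to a strongly connected component of size ≥ 2 (or has a self-loop).
The vertices on cycles are {Lodi, Mesa, Brent, Dover} — 4 in total.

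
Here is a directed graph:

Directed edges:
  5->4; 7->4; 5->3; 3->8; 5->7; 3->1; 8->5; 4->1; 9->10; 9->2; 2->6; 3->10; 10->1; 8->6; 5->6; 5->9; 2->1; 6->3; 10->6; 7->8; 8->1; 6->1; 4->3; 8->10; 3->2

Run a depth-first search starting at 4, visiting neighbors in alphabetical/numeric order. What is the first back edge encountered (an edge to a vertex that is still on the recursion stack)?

6→3

DFS from 4 (visiting neighbors in alphabetical/numeric order); mark gray on enter, black on exit:
4 gray
  1 gray
  1 black
  3 gray
    3→1: 1 black — skip
    2 gray
      2→1: 1 black — skip
      6 gray
        6→1: 1 black — skip
        6→3: 3 is gray → back edge
First back edge: 6 → 3.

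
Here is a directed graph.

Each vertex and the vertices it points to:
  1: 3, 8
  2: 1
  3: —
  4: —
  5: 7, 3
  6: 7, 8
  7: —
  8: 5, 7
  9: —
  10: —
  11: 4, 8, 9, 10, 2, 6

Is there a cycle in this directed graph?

No

DFS with white/gray/black marking, starting from 6:
6 gray
  7 gray
  7 black
  8 gray
    5 gray
      5→7: 7 black — skip
      3 gray
      3 black
    5 black
    8→7: 7 black — skip
  8 black
6 black
1 gray
  1→3: 3 black — skip
  1→8: 8 black — skip
1 black
2 gray
  2→1: 1 black — skip
2 black
4 gray
4 black
9 gray
9 black
10 gray
10 black
11 gray
  11→4: 4 black — skip
  11→8: 8 black — skip
  11→9: 9 black — skip
  11→10: 10 black — skip
  11→2: 2 black — skip
  11→6: 6 black — skip
11 black
Every edge goes to a white or black vertex — no back edge, so the graph is acyclic.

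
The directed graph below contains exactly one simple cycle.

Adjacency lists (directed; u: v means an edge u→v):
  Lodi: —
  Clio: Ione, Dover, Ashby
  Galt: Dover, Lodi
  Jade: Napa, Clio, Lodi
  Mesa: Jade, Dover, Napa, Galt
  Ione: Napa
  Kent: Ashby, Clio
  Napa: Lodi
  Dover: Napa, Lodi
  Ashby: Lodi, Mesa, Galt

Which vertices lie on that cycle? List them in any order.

DFS with gray/black marking from Clio:
Clio gray
  Ione gray
    Napa gray
      Lodi gray
      Lodi black
    Napa black
  Ione black
  Dover gray
    Dover→Napa: Napa black — skip
    Dover→Lodi: Lodi black — skip
  Dover black
  Ashby gray
    Ashby→Lodi: Lodi black — skip
    Mesa gray
      Jade gray
        Jade→Napa: Napa black — skip
        Jade→Clio: Clio is gray → back edge
Back edge closes the cycle Clio → Ashby → Mesa → Jade → Clio; its vertices are {Clio, Jade, Mesa, Ashby}.

Clio, Jade, Mesa, Ashby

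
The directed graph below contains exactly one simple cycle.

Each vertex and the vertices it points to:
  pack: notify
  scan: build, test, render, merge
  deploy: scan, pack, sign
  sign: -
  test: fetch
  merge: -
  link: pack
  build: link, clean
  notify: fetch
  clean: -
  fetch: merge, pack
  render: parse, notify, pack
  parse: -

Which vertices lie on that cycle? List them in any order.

DFS with gray/black marking from notify:
notify gray
  fetch gray
    merge gray
    merge black
    pack gray
      pack→notify: notify is gray → back edge
Back edge closes the cycle notify → fetch → pack → notify; its vertices are {pack, fetch, notify}.

pack, fetch, notify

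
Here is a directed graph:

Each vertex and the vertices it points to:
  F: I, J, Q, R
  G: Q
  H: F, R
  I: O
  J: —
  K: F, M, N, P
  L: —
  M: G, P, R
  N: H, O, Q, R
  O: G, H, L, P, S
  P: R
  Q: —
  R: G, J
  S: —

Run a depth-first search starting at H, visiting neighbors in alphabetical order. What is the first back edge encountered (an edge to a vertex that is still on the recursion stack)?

O→H

DFS from H (visiting neighbors in alphabetical order); mark gray on enter, black on exit:
H gray
  F gray
    I gray
      O gray
        G gray
          Q gray
          Q black
        G black
        O→H: H is gray → back edge
First back edge: O → H.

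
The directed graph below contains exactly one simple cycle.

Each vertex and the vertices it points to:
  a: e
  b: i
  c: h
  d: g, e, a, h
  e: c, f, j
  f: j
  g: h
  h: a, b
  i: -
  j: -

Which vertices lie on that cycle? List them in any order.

DFS with gray/black marking from e:
e gray
  c gray
    h gray
      a gray
        a→e: e is gray → back edge
Back edge closes the cycle e → c → h → a → e; its vertices are {a, c, e, h}.

a, c, e, h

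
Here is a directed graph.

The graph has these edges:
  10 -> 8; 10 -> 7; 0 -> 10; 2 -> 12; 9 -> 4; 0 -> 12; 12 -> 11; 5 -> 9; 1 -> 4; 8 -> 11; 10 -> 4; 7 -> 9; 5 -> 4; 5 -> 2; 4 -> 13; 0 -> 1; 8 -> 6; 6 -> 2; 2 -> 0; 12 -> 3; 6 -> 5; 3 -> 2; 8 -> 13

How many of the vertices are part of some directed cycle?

A vertex is on a directed cycle iff it belongs to a strongly connected component of size ≥ 2 (or has a self-loop).
The vertices on cycles are {0, 2, 3, 5, 6, 8, 10, 12} — 8 in total.

8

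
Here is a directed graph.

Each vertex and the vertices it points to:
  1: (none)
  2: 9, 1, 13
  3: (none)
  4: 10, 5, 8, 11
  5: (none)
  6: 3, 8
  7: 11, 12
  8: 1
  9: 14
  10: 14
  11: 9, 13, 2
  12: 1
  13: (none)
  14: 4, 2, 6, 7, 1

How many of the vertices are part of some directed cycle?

7

A vertex is on a directed cycle iff it belongs to a strongly connected component of size ≥ 2 (or has a self-loop).
The vertices on cycles are {2, 4, 7, 9, 10, 11, 14} — 7 in total.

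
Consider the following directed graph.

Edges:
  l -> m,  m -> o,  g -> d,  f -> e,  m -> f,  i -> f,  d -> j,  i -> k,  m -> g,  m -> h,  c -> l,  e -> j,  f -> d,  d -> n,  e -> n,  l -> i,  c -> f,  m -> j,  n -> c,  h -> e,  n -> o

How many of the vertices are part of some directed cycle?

10

A vertex is on a directed cycle iff it belongs to a strongly connected component of size ≥ 2 (or has a self-loop).
The vertices on cycles are {c, d, e, f, g, h, i, l, m, n} — 10 in total.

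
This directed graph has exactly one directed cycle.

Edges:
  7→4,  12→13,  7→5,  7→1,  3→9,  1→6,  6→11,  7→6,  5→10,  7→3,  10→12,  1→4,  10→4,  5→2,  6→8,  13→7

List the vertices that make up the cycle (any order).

5, 7, 10, 12, 13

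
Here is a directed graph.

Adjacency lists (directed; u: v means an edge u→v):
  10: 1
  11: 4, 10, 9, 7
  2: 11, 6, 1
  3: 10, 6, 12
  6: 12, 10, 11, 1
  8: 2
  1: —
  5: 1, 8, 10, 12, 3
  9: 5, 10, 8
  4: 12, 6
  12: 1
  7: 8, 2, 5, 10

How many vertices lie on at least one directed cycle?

9

A vertex is on a directed cycle iff it belongs to a strongly connected component of size ≥ 2 (or has a self-loop).
The vertices on cycles are {2, 3, 4, 5, 6, 7, 8, 9, 11} — 9 in total.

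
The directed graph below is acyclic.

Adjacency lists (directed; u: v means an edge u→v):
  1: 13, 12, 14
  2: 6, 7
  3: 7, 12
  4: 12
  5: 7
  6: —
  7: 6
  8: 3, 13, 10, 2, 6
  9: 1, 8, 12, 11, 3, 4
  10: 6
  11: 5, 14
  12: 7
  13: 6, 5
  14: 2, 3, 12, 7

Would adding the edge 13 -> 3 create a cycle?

No

Adding 13→3 creates a cycle iff 3 can already reach 13.
Explore from 3: no path reaches 13. The graph stays acyclic.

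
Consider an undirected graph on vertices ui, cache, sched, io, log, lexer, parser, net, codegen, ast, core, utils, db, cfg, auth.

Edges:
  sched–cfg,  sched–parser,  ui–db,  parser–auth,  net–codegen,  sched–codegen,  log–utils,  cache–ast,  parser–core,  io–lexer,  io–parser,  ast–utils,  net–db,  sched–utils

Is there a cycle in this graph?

DFS, tracking each vertex's parent; an edge to a visited non-parent vertex closes a cycle.
Start from cache:
visit cache (parent –)
  visit ast (parent cache)
    visit utils (parent ast)
      utils–ast: parent, skip
      visit log (parent utils)
        log–utils: parent, skip
      visit sched (parent utils)
        visit cfg (parent sched)
          cfg–sched: parent, skip
        visit parser (parent sched)
          parser–sched: parent, skip
          visit core (parent parser)
            core–parser: parent, skip
          visit io (parent parser)
            io–parser: parent, skip
            visit lexer (parent io)
              lexer–io: parent, skip
          visit auth (parent parser)
            auth–parser: parent, skip
        sched–utils: parent, skip
        visit codegen (parent sched)
          codegen–sched: parent, skip
          visit net (parent codegen)
            net–codegen: parent, skip
            visit db (parent net)
              db–net: parent, skip
              visit ui (parent db)
                ui–db: parent, skip
    ast–cache: parent, skip
No non-parent visited neighbor found — the graph is a forest.

No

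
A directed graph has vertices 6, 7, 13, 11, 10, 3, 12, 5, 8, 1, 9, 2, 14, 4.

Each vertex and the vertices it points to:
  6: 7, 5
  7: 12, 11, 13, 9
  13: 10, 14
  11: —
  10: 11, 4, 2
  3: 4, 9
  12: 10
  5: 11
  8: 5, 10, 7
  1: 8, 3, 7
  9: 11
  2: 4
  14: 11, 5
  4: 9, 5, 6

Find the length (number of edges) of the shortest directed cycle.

For each vertex v, BFS finds the shortest path from v back to v.
The shortest such closed walk is 7 → 12 → 10 → 4 → 6 → 7, length 5.

5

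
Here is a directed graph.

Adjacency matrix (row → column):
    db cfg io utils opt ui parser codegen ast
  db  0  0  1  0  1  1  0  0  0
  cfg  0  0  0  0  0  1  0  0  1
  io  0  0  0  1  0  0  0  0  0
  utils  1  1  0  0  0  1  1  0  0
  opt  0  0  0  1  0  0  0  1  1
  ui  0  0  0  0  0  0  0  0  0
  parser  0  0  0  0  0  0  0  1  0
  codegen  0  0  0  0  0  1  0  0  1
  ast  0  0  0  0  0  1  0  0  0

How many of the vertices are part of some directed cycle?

A vertex is on a directed cycle iff it belongs to a strongly connected component of size ≥ 2 (or has a self-loop).
The vertices on cycles are {db, io, opt, utils} — 4 in total.

4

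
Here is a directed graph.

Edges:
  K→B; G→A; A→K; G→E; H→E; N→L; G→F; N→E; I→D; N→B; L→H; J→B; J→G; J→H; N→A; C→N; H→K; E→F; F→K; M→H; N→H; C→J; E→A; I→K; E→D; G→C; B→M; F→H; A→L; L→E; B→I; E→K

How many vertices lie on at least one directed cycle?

A vertex is on a directed cycle iff it belongs to a strongly connected component of size ≥ 2 (or has a self-loop).
The vertices on cycles are {A, B, C, E, F, G, H, I, J, K, L, M} — 12 in total.

12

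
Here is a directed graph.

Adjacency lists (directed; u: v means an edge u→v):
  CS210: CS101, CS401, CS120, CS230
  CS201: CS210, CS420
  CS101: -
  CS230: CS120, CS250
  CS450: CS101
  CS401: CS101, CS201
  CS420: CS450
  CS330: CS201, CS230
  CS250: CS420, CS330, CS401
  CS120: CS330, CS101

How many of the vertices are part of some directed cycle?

7

A vertex is on a directed cycle iff it belongs to a strongly connected component of size ≥ 2 (or has a self-loop).
The vertices on cycles are {CS120, CS201, CS210, CS230, CS250, CS330, CS401} — 7 in total.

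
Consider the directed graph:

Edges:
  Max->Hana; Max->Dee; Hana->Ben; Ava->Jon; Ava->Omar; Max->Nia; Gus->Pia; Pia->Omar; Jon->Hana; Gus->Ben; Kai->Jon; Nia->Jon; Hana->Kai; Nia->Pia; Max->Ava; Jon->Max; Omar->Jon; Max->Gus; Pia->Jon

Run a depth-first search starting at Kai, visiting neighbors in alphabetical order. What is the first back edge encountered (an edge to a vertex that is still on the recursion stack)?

Hana->Kai

DFS from Kai (visiting neighbors in alphabetical order); mark gray on enter, black on exit:
Kai gray
  Jon gray
    Hana gray
      Ben gray
      Ben black
      Hana→Kai: Kai is gray → back edge
First back edge: Hana → Kai.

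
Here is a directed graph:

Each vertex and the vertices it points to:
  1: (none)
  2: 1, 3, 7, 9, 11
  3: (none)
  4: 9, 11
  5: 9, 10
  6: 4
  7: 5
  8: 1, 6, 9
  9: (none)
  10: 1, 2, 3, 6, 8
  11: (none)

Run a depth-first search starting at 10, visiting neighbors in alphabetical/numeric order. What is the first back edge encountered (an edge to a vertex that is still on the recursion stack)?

5→10

DFS from 10 (visiting neighbors in alphabetical/numeric order); mark gray on enter, black on exit:
10 gray
  1 gray
  1 black
  2 gray
    2→1: 1 black — skip
    3 gray
    3 black
    7 gray
      5 gray
        9 gray
        9 black
        5→10: 10 is gray → back edge
First back edge: 5 → 10.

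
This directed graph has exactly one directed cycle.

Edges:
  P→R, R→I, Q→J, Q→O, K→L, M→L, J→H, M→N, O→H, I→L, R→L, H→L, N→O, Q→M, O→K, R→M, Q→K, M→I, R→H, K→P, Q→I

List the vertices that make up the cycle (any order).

DFS with gray/black marking from M:
M gray
  L gray
  L black
  N gray
    O gray
      H gray
        H→L: L black — skip
      H black
      K gray
        P gray
          R gray
            R→L: L black — skip
            I gray
              I→L: L black — skip
            I black
            R→M: M is gray → back edge
Back edge closes the cycle M → N → O → K → P → R → M; its vertices are {K, M, N, O, P, R}.

K, M, N, O, P, R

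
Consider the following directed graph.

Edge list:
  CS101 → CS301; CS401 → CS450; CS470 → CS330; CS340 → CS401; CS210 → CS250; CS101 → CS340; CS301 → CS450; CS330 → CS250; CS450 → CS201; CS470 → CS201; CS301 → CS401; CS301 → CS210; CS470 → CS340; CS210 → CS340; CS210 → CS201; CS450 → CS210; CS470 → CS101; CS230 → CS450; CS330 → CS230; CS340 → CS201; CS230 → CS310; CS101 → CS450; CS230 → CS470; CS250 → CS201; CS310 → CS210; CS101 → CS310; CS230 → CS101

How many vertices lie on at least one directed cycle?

7

A vertex is on a directed cycle iff it belongs to a strongly connected component of size ≥ 2 (or has a self-loop).
The vertices on cycles are {CS210, CS230, CS330, CS340, CS401, CS450, CS470} — 7 in total.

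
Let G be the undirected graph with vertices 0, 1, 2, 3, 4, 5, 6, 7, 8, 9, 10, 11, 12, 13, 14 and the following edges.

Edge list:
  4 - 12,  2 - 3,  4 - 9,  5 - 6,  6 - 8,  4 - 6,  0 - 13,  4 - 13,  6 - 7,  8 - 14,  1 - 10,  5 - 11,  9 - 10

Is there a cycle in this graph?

DFS, tracking each vertex's parent; an edge to a visited non-parent vertex closes a cycle.
Start from 1:
visit 1 (parent –)
  visit 10 (parent 1)
    10–1: parent, skip
    visit 9 (parent 10)
      9–10: parent, skip
      visit 4 (parent 9)
        visit 13 (parent 4)
          13–4: parent, skip
          visit 0 (parent 13)
            0–13: parent, skip
        4–9: parent, skip
        visit 6 (parent 4)
          6–4: parent, skip
          visit 8 (parent 6)
            8–6: parent, skip
            visit 14 (parent 8)
              14–8: parent, skip
          visit 5 (parent 6)
            5–6: parent, skip
            visit 11 (parent 5)
              11–5: parent, skip
          visit 7 (parent 6)
            7–6: parent, skip
        visit 12 (parent 4)
          12–4: parent, skip
visit 2 (parent –)
  visit 3 (parent 2)
    3–2: parent, skip
No non-parent visited neighbor found — the graph is a forest.

No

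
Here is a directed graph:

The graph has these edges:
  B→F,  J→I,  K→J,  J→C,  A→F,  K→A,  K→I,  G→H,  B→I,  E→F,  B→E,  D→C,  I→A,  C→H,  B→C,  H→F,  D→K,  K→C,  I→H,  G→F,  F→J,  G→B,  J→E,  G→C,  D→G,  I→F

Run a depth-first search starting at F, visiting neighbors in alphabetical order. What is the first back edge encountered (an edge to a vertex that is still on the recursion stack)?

DFS from F (visiting neighbors in alphabetical order); mark gray on enter, black on exit:
F gray
  J gray
    C gray
      H gray
        H→F: F is gray → back edge
First back edge: H → F.

H->F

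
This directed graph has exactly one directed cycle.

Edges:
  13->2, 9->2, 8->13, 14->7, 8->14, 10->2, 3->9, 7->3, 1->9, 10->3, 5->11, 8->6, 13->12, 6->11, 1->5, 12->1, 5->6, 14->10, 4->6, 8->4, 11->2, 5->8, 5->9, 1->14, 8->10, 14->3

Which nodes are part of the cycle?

DFS with gray/black marking from 1:
1 gray
  14 gray
    10 gray
      3 gray
        9 gray
          2 gray
          2 black
        9 black
      3 black
      10→2: 2 black — skip
    10 black
    7 gray
      7→3: 3 black — skip
    7 black
    14→3: 3 black — skip
  14 black
  5 gray
    8 gray
      4 gray
        6 gray
          11 gray
            11→2: 2 black — skip
          11 black
        6 black
      4 black
      8→10: 10 black — skip
      8→6: 6 black — skip
      8→14: 14 black — skip
      13 gray
        12 gray
          12→1: 1 is gray → back edge
Back edge closes the cycle 1 → 5 → 8 → 13 → 12 → 1; its vertices are {1, 5, 8, 12, 13}.

1, 5, 8, 12, 13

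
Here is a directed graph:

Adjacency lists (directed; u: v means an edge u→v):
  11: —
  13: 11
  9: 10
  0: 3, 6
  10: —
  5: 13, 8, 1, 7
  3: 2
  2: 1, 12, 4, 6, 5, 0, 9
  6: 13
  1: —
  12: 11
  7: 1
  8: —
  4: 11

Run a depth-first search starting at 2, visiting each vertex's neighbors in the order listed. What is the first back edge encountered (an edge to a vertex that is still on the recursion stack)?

3→2

DFS from 2 (visiting each vertex's neighbors in the order listed); mark gray on enter, black on exit:
2 gray
  1 gray
  1 black
  12 gray
    11 gray
    11 black
  12 black
  4 gray
    4→11: 11 black — skip
  4 black
  6 gray
    13 gray
      13→11: 11 black — skip
    13 black
  6 black
  5 gray
    5→13: 13 black — skip
    8 gray
    8 black
    5→1: 1 black — skip
    7 gray
      7→1: 1 black — skip
    7 black
  5 black
  0 gray
    3 gray
      3→2: 2 is gray → back edge
First back edge: 3 → 2.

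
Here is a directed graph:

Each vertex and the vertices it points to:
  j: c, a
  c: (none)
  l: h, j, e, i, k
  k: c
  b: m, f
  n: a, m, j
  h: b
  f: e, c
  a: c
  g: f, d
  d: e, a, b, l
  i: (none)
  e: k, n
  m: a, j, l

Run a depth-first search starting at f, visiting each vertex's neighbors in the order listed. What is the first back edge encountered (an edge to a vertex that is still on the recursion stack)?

DFS from f (visiting each vertex's neighbors in the order listed); mark gray on enter, black on exit:
f gray
  e gray
    k gray
      c gray
      c black
    k black
    n gray
      a gray
        a→c: c black — skip
      a black
      m gray
        m→a: a black — skip
        j gray
          j→c: c black — skip
          j→a: a black — skip
        j black
        l gray
          h gray
            b gray
              b→m: m is gray → back edge
First back edge: b → m.

b->m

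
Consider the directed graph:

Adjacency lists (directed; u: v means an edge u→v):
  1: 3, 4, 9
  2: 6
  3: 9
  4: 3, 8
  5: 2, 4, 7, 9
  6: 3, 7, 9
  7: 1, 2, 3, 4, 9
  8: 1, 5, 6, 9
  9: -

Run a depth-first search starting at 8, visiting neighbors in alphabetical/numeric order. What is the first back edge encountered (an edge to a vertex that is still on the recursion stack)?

DFS from 8 (visiting neighbors in alphabetical/numeric order); mark gray on enter, black on exit:
8 gray
  1 gray
    3 gray
      9 gray
      9 black
    3 black
    4 gray
      4→3: 3 black — skip
      4→8: 8 is gray → back edge
First back edge: 4 → 8.

4->8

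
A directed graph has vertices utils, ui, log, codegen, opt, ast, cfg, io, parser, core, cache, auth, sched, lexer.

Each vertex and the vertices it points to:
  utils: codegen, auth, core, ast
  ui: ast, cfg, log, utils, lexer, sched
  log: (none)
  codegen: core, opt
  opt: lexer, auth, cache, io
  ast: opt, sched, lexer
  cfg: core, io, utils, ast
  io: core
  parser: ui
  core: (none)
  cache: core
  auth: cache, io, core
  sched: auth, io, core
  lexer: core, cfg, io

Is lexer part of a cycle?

Yes

lexer is on a cycle iff lexer can reach itself via ≥1 edge.
lexer → cfg → ast → lexer — yes.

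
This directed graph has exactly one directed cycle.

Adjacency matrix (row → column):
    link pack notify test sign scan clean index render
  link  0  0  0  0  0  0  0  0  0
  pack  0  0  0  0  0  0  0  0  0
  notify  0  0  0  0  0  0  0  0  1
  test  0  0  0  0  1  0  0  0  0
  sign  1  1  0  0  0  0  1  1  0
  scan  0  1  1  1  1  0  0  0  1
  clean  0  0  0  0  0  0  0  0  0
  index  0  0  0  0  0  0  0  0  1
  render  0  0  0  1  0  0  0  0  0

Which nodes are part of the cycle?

DFS with gray/black marking from sign:
sign gray
  pack gray
  pack black
  index gray
    render gray
      test gray
        test→sign: sign is gray → back edge
Back edge closes the cycle sign → index → render → test → sign; its vertices are {sign, test, index, render}.

sign, test, index, render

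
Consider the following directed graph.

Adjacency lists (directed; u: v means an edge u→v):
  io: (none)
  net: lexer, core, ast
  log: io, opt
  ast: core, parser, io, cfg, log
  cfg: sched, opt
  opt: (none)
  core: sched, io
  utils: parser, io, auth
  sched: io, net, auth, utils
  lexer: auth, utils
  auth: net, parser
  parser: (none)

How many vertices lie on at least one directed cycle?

8

A vertex is on a directed cycle iff it belongs to a strongly connected component of size ≥ 2 (or has a self-loop).
The vertices on cycles are {ast, cfg, net, auth, core, lexer, sched, utils} — 8 in total.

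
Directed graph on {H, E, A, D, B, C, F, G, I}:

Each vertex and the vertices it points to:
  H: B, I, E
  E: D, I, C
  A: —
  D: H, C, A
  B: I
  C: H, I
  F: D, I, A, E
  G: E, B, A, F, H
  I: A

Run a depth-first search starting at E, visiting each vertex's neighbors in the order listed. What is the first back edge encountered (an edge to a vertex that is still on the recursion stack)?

DFS from E (visiting each vertex's neighbors in the order listed); mark gray on enter, black on exit:
E gray
  D gray
    H gray
      B gray
        I gray
          A gray
          A black
        I black
      B black
      H→I: I black — skip
      H→E: E is gray → back edge
First back edge: H → E.

H->E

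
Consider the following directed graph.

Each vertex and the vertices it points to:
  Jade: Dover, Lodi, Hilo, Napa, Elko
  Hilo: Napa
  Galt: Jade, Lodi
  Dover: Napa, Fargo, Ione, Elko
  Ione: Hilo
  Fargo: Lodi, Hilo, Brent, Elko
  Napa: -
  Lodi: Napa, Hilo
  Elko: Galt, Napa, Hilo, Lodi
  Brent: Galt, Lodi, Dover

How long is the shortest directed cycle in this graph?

3

For each vertex v, BFS finds the shortest path from v back to v.
The shortest such closed walk is Brent → Dover → Fargo → Brent, length 3.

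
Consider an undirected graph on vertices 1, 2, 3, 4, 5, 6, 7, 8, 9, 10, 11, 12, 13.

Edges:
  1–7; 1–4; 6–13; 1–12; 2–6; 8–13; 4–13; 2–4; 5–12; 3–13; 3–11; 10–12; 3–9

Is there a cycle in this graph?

DFS, tracking each vertex's parent; an edge to a visited non-parent vertex closes a cycle.
Start from 8:
visit 8 (parent –)
  visit 13 (parent 8)
    visit 3 (parent 13)
      3–13: parent, skip
      visit 9 (parent 3)
        9–3: parent, skip
      visit 11 (parent 3)
        11–3: parent, skip
    13–8: parent, skip
    visit 6 (parent 13)
      6–13: parent, skip
      visit 2 (parent 6)
        2–6: parent, skip
        visit 4 (parent 2)
          4–13: 13 visited and ≠ parent → cycle
Cycle: 13 – 6 – 2 – 4 – 13.

Yes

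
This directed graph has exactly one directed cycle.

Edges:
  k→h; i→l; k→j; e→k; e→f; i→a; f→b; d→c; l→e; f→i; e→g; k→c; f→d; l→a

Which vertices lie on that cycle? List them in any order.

DFS with gray/black marking from e:
e gray
  g gray
  g black
  f gray
    d gray
      c gray
      c black
    d black
    i gray
      a gray
      a black
      l gray
        l→e: e is gray → back edge
Back edge closes the cycle e → f → i → l → e; its vertices are {e, f, i, l}.

e, f, i, l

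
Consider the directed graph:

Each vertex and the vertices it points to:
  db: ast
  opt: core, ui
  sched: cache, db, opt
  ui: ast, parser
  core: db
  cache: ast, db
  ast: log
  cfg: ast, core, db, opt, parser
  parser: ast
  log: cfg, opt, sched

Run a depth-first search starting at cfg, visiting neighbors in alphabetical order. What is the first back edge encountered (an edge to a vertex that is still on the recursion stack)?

log->cfg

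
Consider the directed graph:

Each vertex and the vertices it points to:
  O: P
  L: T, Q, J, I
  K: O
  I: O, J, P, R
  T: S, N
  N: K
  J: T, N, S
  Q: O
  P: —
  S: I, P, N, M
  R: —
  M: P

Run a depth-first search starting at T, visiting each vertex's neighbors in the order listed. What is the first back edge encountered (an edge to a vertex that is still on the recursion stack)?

DFS from T (visiting each vertex's neighbors in the order listed); mark gray on enter, black on exit:
T gray
  S gray
    I gray
      O gray
        P gray
        P black
      O black
      J gray
        J→T: T is gray → back edge
First back edge: J → T.

J→T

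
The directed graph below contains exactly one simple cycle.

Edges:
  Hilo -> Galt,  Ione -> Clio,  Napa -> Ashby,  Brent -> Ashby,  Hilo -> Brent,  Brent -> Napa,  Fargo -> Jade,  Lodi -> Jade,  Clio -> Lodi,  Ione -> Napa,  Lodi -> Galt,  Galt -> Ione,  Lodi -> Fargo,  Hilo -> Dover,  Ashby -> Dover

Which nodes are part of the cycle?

DFS with gray/black marking from Galt:
Galt gray
  Ione gray
    Napa gray
      Ashby gray
        Dover gray
        Dover black
      Ashby black
    Napa black
    Clio gray
      Lodi gray
        Fargo gray
          Jade gray
          Jade black
        Fargo black
        Lodi→Jade: Jade black — skip
        Lodi→Galt: Galt is gray → back edge
Back edge closes the cycle Galt → Ione → Clio → Lodi → Galt; its vertices are {Clio, Galt, Ione, Lodi}.

Clio, Galt, Ione, Lodi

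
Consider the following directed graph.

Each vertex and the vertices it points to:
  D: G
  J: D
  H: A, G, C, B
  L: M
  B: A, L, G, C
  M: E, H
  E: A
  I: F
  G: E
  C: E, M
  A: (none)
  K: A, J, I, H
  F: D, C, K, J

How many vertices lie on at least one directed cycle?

8

A vertex is on a directed cycle iff it belongs to a strongly connected component of size ≥ 2 (or has a self-loop).
The vertices on cycles are {B, C, F, H, I, K, L, M} — 8 in total.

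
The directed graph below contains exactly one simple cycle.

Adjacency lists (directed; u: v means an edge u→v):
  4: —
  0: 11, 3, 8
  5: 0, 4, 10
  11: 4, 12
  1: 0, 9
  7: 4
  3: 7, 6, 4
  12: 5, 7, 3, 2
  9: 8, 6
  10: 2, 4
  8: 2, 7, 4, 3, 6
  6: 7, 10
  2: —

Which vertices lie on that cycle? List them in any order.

0, 5, 11, 12

DFS with gray/black marking from 0:
0 gray
  11 gray
    4 gray
    4 black
    12 gray
      5 gray
        5→0: 0 is gray → back edge
Back edge closes the cycle 0 → 11 → 12 → 5 → 0; its vertices are {0, 5, 11, 12}.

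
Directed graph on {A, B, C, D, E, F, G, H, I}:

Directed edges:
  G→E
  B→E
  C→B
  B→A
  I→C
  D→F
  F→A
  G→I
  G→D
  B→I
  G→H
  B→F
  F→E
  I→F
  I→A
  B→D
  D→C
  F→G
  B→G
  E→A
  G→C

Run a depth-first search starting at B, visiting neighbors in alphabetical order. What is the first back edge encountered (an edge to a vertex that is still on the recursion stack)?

C→B

DFS from B (visiting neighbors in alphabetical order); mark gray on enter, black on exit:
B gray
  A gray
  A black
  D gray
    C gray
      C→B: B is gray → back edge
First back edge: C → B.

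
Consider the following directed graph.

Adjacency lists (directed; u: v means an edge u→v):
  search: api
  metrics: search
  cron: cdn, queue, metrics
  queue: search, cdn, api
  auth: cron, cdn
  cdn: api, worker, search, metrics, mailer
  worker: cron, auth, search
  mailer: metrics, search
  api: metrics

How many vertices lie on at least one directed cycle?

8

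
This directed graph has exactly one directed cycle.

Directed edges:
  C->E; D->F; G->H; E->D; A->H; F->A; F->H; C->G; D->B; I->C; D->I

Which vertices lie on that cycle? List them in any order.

DFS with gray/black marking from C:
C gray
  E gray
    D gray
      F gray
        A gray
          H gray
          H black
        A black
        F→H: H black — skip
      F black
      I gray
        I→C: C is gray → back edge
Back edge closes the cycle C → E → D → I → C; its vertices are {C, D, E, I}.

C, D, E, I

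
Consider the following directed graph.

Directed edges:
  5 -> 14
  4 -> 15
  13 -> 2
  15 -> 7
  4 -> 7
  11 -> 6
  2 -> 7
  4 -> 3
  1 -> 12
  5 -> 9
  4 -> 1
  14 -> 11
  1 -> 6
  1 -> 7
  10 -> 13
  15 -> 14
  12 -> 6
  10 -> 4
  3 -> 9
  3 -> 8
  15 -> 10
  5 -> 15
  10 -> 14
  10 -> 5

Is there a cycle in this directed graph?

Yes

DFS with white/gray/black marking, starting from 9:
9 gray
9 black
1 gray
  12 gray
    6 gray
    6 black
  12 black
  1→6: 6 black — skip
  7 gray
  7 black
1 black
2 gray
  2→7: 7 black — skip
2 black
3 gray
  8 gray
  8 black
  3→9: 9 black — skip
3 black
4 gray
  4→3: 3 black — skip
  4→7: 7 black — skip
  4→1: 1 black — skip
  15 gray
    15→7: 7 black — skip
    14 gray
      11 gray
        11→6: 6 black — skip
      11 black
    14 black
    10 gray
      10→4: 4 is gray → back edge
Back edge found, so a cycle exists: 4 → 15 → 10 → 4.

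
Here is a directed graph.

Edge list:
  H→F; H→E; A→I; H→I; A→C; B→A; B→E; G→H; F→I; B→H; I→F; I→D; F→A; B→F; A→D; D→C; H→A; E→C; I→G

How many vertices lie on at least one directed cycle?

5

A vertex is on a directed cycle iff it belongs to a strongly connected component of size ≥ 2 (or has a self-loop).
The vertices on cycles are {A, F, G, H, I} — 5 in total.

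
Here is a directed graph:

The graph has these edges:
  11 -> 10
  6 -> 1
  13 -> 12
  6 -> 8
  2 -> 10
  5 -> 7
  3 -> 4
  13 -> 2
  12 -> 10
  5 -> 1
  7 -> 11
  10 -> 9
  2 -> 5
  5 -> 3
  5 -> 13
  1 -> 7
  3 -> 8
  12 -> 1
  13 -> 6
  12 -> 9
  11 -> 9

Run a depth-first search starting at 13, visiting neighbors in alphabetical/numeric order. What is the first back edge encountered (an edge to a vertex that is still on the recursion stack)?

DFS from 13 (visiting neighbors in alphabetical/numeric order); mark gray on enter, black on exit:
13 gray
  2 gray
    5 gray
      1 gray
        7 gray
          11 gray
            9 gray
            9 black
            10 gray
              10→9: 9 black — skip
            10 black
          11 black
        7 black
      1 black
      3 gray
        4 gray
        4 black
        8 gray
        8 black
      3 black
      5→7: 7 black — skip
      5→13: 13 is gray → back edge
First back edge: 5 → 13.

5→13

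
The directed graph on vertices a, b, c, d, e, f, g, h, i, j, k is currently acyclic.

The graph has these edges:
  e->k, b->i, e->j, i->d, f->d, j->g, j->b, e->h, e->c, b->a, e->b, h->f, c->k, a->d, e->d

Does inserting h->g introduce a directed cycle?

Adding h→g creates a cycle iff g can already reach h.
Explore from g: no path reaches h. The graph stays acyclic.

No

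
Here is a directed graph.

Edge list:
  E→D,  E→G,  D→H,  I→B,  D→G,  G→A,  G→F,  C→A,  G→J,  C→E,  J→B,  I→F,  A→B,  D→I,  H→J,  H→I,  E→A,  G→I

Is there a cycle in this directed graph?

No

DFS with white/gray/black marking, starting from C:
C gray
  E gray
    D gray
      I gray
        F gray
        F black
        B gray
        B black
      I black
      G gray
        A gray
          A→B: B black — skip
        A black
        G→I: I black — skip
        J gray
          J→B: B black — skip
        J black
        G→F: F black — skip
      G black
      H gray
        H→J: J black — skip
        H→I: I black — skip
      H black
    D black
    E→A: A black — skip
    E→G: G black — skip
  E black
  C→A: A black — skip
C black
Every edge goes to a white or black vertex — no back edge, so the graph is acyclic.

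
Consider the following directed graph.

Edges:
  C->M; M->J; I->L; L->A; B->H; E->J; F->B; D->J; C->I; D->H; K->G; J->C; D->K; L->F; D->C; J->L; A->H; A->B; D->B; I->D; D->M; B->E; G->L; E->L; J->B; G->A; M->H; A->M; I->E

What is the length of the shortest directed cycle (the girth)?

3

For each vertex v, BFS finds the shortest path from v back to v.
The shortest such closed walk is I → D → C → I, length 3.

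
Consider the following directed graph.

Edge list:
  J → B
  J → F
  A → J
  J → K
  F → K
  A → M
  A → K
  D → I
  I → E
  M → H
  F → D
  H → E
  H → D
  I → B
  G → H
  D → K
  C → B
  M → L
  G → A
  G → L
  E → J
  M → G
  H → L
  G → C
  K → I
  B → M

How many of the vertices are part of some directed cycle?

A vertex is on a directed cycle iff it belongs to a strongly connected component of size ≥ 2 (or has a self-loop).
The vertices on cycles are {A, B, C, D, E, F, G, H, I, J, K, M} — 12 in total.

12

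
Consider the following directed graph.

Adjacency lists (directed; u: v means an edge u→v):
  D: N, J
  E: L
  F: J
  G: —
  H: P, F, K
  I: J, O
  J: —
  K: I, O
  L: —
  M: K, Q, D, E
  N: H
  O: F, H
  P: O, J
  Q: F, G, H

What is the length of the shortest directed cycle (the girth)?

3

For each vertex v, BFS finds the shortest path from v back to v.
The shortest such closed walk is K → O → H → K, length 3.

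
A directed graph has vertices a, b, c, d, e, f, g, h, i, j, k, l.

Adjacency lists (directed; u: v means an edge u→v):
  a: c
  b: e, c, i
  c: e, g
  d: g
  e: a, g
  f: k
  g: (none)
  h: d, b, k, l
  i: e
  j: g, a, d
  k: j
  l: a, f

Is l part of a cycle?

No

l lies on a cycle iff there is a path from l back to itself.
Exploring from l, it never reaches itself; equivalently, its strongly connected component is a singleton.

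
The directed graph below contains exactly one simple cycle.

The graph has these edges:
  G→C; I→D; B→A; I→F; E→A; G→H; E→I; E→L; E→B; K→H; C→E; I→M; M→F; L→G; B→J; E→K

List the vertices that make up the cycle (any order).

C, E, G, L

DFS with gray/black marking from C:
C gray
  E gray
    K gray
      H gray
      H black
    K black
    A gray
    A black
    L gray
      G gray
        G→C: C is gray → back edge
Back edge closes the cycle C → E → L → G → C; its vertices are {C, E, G, L}.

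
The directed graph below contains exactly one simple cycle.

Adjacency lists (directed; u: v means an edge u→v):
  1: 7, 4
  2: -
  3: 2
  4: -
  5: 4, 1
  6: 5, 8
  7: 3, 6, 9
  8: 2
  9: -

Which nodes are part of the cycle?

1, 5, 6, 7

DFS with gray/black marking from 7:
7 gray
  3 gray
    2 gray
    2 black
  3 black
  6 gray
    5 gray
      4 gray
      4 black
      1 gray
        1→7: 7 is gray → back edge
Back edge closes the cycle 7 → 6 → 5 → 1 → 7; its vertices are {1, 5, 6, 7}.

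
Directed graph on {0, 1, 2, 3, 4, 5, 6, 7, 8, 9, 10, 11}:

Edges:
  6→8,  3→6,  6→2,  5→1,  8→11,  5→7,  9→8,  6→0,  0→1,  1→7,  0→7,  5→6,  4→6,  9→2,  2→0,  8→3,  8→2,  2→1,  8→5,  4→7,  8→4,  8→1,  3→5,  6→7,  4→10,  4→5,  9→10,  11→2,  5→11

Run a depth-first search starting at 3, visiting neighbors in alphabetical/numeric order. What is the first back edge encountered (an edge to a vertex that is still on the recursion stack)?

8→3

DFS from 3 (visiting neighbors in alphabetical/numeric order); mark gray on enter, black on exit:
3 gray
  5 gray
    1 gray
      7 gray
      7 black
    1 black
    6 gray
      0 gray
        0→1: 1 black — skip
        0→7: 7 black — skip
      0 black
      2 gray
        2→0: 0 black — skip
        2→1: 1 black — skip
      2 black
      6→7: 7 black — skip
      8 gray
        8→1: 1 black — skip
        8→2: 2 black — skip
        8→3: 3 is gray → back edge
First back edge: 8 → 3.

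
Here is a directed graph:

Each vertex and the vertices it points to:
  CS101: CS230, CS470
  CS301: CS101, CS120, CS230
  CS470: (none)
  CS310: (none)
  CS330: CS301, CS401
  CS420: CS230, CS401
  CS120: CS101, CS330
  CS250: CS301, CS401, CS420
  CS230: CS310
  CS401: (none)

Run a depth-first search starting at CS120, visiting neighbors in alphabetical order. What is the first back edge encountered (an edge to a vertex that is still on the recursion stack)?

DFS from CS120 (visiting neighbors in alphabetical order); mark gray on enter, black on exit:
CS120 gray
  CS101 gray
    CS230 gray
      CS310 gray
      CS310 black
    CS230 black
    CS470 gray
    CS470 black
  CS101 black
  CS330 gray
    CS301 gray
      CS301→CS101: CS101 black — skip
      CS301→CS120: CS120 is gray → back edge
First back edge: CS301 → CS120.

CS301→CS120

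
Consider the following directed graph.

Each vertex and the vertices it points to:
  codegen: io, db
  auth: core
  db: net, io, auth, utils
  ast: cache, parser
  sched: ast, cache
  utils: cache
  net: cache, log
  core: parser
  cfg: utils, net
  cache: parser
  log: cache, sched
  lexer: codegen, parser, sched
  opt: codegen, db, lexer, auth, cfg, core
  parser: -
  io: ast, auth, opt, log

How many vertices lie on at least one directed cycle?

A vertex is on a directed cycle iff it belongs to a strongly connected component of size ≥ 2 (or has a self-loop).
The vertices on cycles are {db, io, opt, lexer, codegen} — 5 in total.

5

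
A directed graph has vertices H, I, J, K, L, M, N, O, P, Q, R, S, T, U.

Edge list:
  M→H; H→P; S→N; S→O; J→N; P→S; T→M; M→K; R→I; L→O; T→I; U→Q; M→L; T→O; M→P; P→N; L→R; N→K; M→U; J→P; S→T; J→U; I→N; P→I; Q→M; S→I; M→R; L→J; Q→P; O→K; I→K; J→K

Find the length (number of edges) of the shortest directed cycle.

3

For each vertex v, BFS finds the shortest path from v back to v.
The shortest such closed walk is Q → M → U → Q, length 3.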